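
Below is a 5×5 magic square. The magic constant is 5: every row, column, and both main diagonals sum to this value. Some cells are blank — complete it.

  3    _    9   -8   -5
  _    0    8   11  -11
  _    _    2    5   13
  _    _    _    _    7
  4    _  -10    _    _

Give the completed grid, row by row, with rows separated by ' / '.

3 6 9 -8 -5 / -3 0 8 11 -11 / -9 -6 2 5 13 / 10 -7 -4 -1 7 / 4 12 -10 -2 1

Row 1 needs 5; the known cells sum to -1, so (1,2) = 6.
Row 2: 0 + 8 + 11 + (-11) + ? = 5, so (2,1) = -3.
Column 3 must total 5; the given cells sum to 9, so (4,3) = -4.
Column 5 must total 5; the given cells sum to 4, so (5,5) = 1.
From main diagonal, 5 − (3 + 0 + 2 + 1) gives (4,4) = -1.
Using anti-diagonal: -5 + 11 + 2 + 4 + ? → (4,2) = 5 − 12 = -7.
Row 4 needs 5; the known cells sum to -5, so (4,1) = 10.
Column 1 must total 5; the given cells sum to 14, so (3,1) = -9.
From column 4, 5 − (-8 + 11 + 5 + (-1)) gives (5,4) = -2.
Row 3: -9 + 2 + 5 + 13 + ? = 5, so (3,2) = -6.
The remaining cell in row 5 is (5,2) = 5 − (-7) = 12.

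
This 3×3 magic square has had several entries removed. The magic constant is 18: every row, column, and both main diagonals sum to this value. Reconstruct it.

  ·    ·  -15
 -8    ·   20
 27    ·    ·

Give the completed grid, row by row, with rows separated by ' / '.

Using row 2: -8 + 20 + ? → (2,2) = 18 − 12 = 6.
The remaining cell in column 1 is (1,1) = 18 − 19 = -1.
The remaining cell in column 3 is (3,3) = 18 − 5 = 13.
Row 1: -1 + (-15) + ? = 18, so (1,2) = 34.
Row 3 must total 18; the given cells sum to 40, so (3,2) = -22.

-1 34 -15 / -8 6 20 / 27 -22 13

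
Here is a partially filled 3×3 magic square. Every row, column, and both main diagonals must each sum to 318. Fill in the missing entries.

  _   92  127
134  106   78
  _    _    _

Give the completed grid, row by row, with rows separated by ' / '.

Row 1 must total 318; the given cells sum to 219, so (1,1) = 99.
From column 1, 318 − (99 + 134) gives (3,1) = 85.
The remaining cell in column 2 is (3,2) = 318 − 198 = 120.
The remaining cell in column 3 is (3,3) = 318 − 205 = 113.

99 92 127 / 134 106 78 / 85 120 113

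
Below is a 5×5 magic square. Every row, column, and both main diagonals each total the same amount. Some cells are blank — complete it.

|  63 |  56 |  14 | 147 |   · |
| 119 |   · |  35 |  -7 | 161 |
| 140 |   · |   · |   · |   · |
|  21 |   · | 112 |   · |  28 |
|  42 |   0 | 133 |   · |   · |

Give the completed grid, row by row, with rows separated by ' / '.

63 56 14 147 105 / 119 77 35 -7 161 / 140 98 91 49 7 / 21 154 112 70 28 / 42 0 133 126 84

Column 1 is already complete: 63 + 119 + 140 + 21 + 42 = 385, so that is the magic constant.
Row 1: 63 + 56 + 14 + 147 + ? = 385, so (1,5) = 105.
Row 2 must total 385; the given cells sum to 308, so (2,2) = 77.
Column 3 must total 385; the given cells sum to 294, so (3,3) = 91.
Anti-diagonal: 105 + (-7) + 91 + 42 + ? = 385, so (4,2) = 154.
From row 4, 385 − (21 + 154 + 112 + 28) gives (4,4) = 70.
The remaining cell in column 2 is (3,2) = 385 − 287 = 98.
Using main diagonal: 63 + 77 + 91 + 70 + ? → (5,5) = 385 − 301 = 84.
The remaining cell in row 5 is (5,4) = 385 − 259 = 126.
Using column 4: 147 + (-7) + 70 + 126 + ? → (3,4) = 385 − 336 = 49.
Using column 5: 105 + 161 + 28 + 84 + ? → (3,5) = 385 − 378 = 7.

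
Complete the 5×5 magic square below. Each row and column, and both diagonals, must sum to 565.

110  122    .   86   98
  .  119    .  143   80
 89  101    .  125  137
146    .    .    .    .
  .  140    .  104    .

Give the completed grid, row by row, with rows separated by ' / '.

110 122 149 86 98 / 92 119 131 143 80 / 89 101 113 125 137 / 146 83 95 107 134 / 128 140 77 104 116

Row 1: 110 + 122 + 86 + 98 + ? = 565, so (1,3) = 149.
From row 3, 565 − (89 + 101 + 125 + 137) gives (3,3) = 113.
Using column 2: 122 + 119 + 101 + 140 + ? → (4,2) = 565 − 482 = 83.
The remaining cell in column 4 is (4,4) = 565 − 458 = 107.
Main diagonal: 110 + 119 + 113 + 107 + ? = 565, so (5,5) = 116.
The remaining cell in anti-diagonal is (5,1) = 565 − 437 = 128.
Using row 5: 128 + 140 + 104 + 116 + ? → (5,3) = 565 − 488 = 77.
Column 1 must total 565; the given cells sum to 473, so (2,1) = 92.
Column 5 must total 565; the given cells sum to 431, so (4,5) = 134.
Row 2: 92 + 119 + 143 + 80 + ? = 565, so (2,3) = 131.
Row 4: 146 + 83 + 107 + 134 + ? = 565, so (4,3) = 95.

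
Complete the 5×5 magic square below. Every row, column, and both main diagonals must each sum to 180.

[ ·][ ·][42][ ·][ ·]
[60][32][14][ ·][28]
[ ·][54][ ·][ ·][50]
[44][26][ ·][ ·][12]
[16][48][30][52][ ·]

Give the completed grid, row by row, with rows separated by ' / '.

The remaining cell in row 2 is (2,4) = 180 − 134 = 46.
Using row 5: 16 + 48 + 30 + 52 + ? → (5,5) = 180 − 146 = 34.
The remaining cell in column 2 is (1,2) = 180 − 160 = 20.
Using column 5: 28 + 50 + 12 + 34 + ? → (1,5) = 180 − 124 = 56.
Anti-diagonal: 56 + 46 + 26 + 16 + ? = 180, so (3,3) = 36.
Column 3 must total 180; the given cells sum to 122, so (4,3) = 58.
Row 4 must total 180; the given cells sum to 140, so (4,4) = 40.
Using main diagonal: 32 + 36 + 40 + 34 + ? → (1,1) = 180 − 142 = 38.
From row 1, 180 − (38 + 20 + 42 + 56) gives (1,4) = 24.
Column 1 must total 180; the given cells sum to 158, so (3,1) = 22.
Column 4 must total 180; the given cells sum to 162, so (3,4) = 18.

38 20 42 24 56 / 60 32 14 46 28 / 22 54 36 18 50 / 44 26 58 40 12 / 16 48 30 52 34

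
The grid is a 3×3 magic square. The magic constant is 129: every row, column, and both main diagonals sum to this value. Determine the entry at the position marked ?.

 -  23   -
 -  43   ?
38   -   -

The remaining cell in column 2 is (3,2) = 129 − 66 = 63.
From anti-diagonal, 129 − (43 + 38) gives (1,3) = 48.
Row 1: 23 + 48 + ? = 129, so (1,1) = 58.
The remaining cell in row 3 is (3,3) = 129 − 101 = 28.
The remaining cell in column 1 is (2,1) = 129 − 96 = 33.
Column 3 needs 129; the known cells sum to 76, so (2,3) = 53.

53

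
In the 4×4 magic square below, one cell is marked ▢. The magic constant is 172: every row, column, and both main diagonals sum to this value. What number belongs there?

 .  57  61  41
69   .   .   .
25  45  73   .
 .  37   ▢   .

Row 1 needs 172; the known cells sum to 159, so (1,1) = 13.
The remaining cell in row 3 is (3,4) = 172 − 143 = 29.
Column 1: 13 + 69 + 25 + ? = 172, so (4,1) = 65.
The remaining cell in column 2 is (2,2) = 172 − 139 = 33.
The remaining cell in main diagonal is (4,4) = 172 − 119 = 53.
Anti-diagonal: 41 + 45 + 65 + ? = 172, so (2,3) = 21.
Using row 2: 69 + 33 + 21 + ? → (2,4) = 172 − 123 = 49.
Using row 4: 65 + 37 + 53 + ? → (4,3) = 172 − 155 = 17.

17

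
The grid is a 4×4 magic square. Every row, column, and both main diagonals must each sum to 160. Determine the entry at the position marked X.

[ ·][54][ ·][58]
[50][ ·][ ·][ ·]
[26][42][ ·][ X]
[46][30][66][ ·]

22

Row 4 must total 160; the given cells sum to 142, so (4,4) = 18.
Column 1 must total 160; the given cells sum to 122, so (1,1) = 38.
Column 2: 54 + 42 + 30 + ? = 160, so (2,2) = 34.
Main diagonal needs 160; the known cells sum to 90, so (3,3) = 70.
Anti-diagonal needs 160; the known cells sum to 146, so (2,3) = 14.
From row 1, 160 − (38 + 54 + 58) gives (1,3) = 10.
Row 2: 50 + 34 + 14 + ? = 160, so (2,4) = 62.
The remaining cell in row 3 is (3,4) = 160 − 138 = 22.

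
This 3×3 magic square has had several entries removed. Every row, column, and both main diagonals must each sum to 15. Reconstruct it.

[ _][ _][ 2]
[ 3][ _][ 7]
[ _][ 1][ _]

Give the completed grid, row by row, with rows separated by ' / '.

From row 2, 15 − (3 + 7) gives (2,2) = 5.
The remaining cell in column 2 is (1,2) = 15 − 6 = 9.
The remaining cell in column 3 is (3,3) = 15 − 9 = 6.
Main diagonal needs 15; the known cells sum to 11, so (1,1) = 4.
Anti-diagonal needs 15; the known cells sum to 7, so (3,1) = 8.

4 9 2 / 3 5 7 / 8 1 6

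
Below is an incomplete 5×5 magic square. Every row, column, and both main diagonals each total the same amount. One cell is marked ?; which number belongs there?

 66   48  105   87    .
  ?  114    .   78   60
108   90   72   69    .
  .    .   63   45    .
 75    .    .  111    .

42

Column 4 is complete and sums to 390; that is the magic constant.
From row 1, 390 − (66 + 48 + 105 + 87) gives (1,5) = 84.
From row 3, 390 − (108 + 90 + 72 + 69) gives (3,5) = 51.
From main diagonal, 390 − (66 + 114 + 72 + 45) gives (5,5) = 93.
Using anti-diagonal: 84 + 78 + 72 + 75 + ? → (4,2) = 390 − 309 = 81.
Using column 2: 48 + 114 + 90 + 81 + ? → (5,2) = 390 − 333 = 57.
Column 5: 84 + 60 + 51 + 93 + ? = 390, so (4,5) = 102.
From row 4, 390 − (81 + 63 + 45 + 102) gives (4,1) = 99.
Using row 5: 75 + 57 + 111 + 93 + ? → (5,3) = 390 − 336 = 54.
The remaining cell in column 1 is (2,1) = 390 − 348 = 42.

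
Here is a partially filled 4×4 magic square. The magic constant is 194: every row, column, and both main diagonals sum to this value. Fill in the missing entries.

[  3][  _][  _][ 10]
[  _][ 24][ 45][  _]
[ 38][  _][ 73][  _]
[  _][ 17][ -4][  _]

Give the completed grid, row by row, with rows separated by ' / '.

3 101 80 10 / 66 24 45 59 / 38 52 73 31 / 87 17 -4 94

Column 3 needs 194; the known cells sum to 114, so (1,3) = 80.
Using main diagonal: 3 + 24 + 73 + ? → (4,4) = 194 − 100 = 94.
From row 1, 194 − (3 + 80 + 10) gives (1,2) = 101.
The remaining cell in row 4 is (4,1) = 194 − 107 = 87.
Column 1 needs 194; the known cells sum to 128, so (2,1) = 66.
Using column 2: 101 + 24 + 17 + ? → (3,2) = 194 − 142 = 52.
The remaining cell in row 2 is (2,4) = 194 − 135 = 59.
Row 3: 38 + 52 + 73 + ? = 194, so (3,4) = 31.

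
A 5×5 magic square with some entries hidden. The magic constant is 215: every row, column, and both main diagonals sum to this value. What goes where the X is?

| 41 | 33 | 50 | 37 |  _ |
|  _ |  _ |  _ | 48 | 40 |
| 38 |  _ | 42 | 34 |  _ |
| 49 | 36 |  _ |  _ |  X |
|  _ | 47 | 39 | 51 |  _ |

32

From row 1, 215 − (41 + 33 + 50 + 37) gives (1,5) = 54.
The remaining cell in column 4 is (4,4) = 215 − 170 = 45.
Using anti-diagonal: 54 + 48 + 42 + 36 + ? → (5,1) = 215 − 180 = 35.
Row 5 must total 215; the given cells sum to 172, so (5,5) = 43.
Column 1 must total 215; the given cells sum to 163, so (2,1) = 52.
Using main diagonal: 41 + 42 + 45 + 43 + ? → (2,2) = 215 − 171 = 44.
From row 2, 215 − (52 + 44 + 48 + 40) gives (2,3) = 31.
Column 2: 33 + 44 + 36 + 47 + ? = 215, so (3,2) = 55.
Column 3: 50 + 31 + 42 + 39 + ? = 215, so (4,3) = 53.
Row 3 must total 215; the given cells sum to 169, so (3,5) = 46.
Row 4 must total 215; the given cells sum to 183, so (4,5) = 32.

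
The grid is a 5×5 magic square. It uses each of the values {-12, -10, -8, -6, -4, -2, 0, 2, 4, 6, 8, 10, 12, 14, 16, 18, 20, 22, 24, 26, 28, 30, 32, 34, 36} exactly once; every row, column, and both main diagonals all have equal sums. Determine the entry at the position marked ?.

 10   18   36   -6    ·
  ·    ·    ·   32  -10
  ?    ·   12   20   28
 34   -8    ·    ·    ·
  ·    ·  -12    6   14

The 25 entries sum to 300, so each line sums to 300/5 = 60.
From row 1, 60 − (10 + 18 + 36 + (-6)) gives (1,5) = 2.
Column 4 needs 60; the known cells sum to 52, so (4,4) = 8.
The remaining cell in column 5 is (4,5) = 60 − 34 = 26.
From main diagonal, 60 − (10 + 12 + 8 + 14) gives (2,2) = 16.
Anti-diagonal: 2 + 32 + 12 + (-8) + ? = 60, so (5,1) = 22.
Row 4 must total 60; the given cells sum to 60, so (4,3) = 0.
The remaining cell in row 5 is (5,2) = 60 − 30 = 30.
Using column 2: 18 + 16 + (-8) + 30 + ? → (3,2) = 60 − 56 = 4.
From column 3, 60 − (36 + 12 + 0 + (-12)) gives (2,3) = 24.
Row 2: 16 + 24 + 32 + (-10) + ? = 60, so (2,1) = -2.
Using row 3: 4 + 12 + 20 + 28 + ? → (3,1) = 60 − 64 = -4.

-4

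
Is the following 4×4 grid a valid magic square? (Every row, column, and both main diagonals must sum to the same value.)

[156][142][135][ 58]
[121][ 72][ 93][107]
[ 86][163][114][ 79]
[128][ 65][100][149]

No — row 2 sums to 393 but row 3 sums to 442.

Row 1: 156 + 142 + 135 + 58 = 491.
Row 2: 121 + 72 + 93 + 107 = 393.
Row 3: 86 + 163 + 114 + 79 = 442.
Row 4: 128 + 65 + 100 + 149 = 442.
Column 1: 156 + 121 + 86 + 128 = 491.
Column 2: 142 + 72 + 163 + 65 = 442.
Column 3: 135 + 93 + 114 + 100 = 442.
Column 4: 58 + 107 + 79 + 149 = 393.
Main diagonal: 156 + 72 + 114 + 149 = 491.
Anti-diagonal: 58 + 93 + 163 + 128 = 442.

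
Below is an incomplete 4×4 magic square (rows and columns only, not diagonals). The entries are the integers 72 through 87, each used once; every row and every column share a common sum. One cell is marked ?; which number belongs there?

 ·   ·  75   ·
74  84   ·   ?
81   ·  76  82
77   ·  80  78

73

The entries are 72 through 87, which sum to 1272, so each line sums to 1272/4 = 318.
From row 3, 318 − (81 + 76 + 82) gives (3,2) = 79.
Row 4 must total 318; the given cells sum to 235, so (4,2) = 83.
The remaining cell in column 1 is (1,1) = 318 − 232 = 86.
Using column 2: 84 + 79 + 83 + ? → (1,2) = 318 − 246 = 72.
From column 3, 318 − (75 + 76 + 80) gives (2,3) = 87.
The remaining cell in row 1 is (1,4) = 318 − 233 = 85.
Row 2: 74 + 84 + 87 + ? = 318, so (2,4) = 73.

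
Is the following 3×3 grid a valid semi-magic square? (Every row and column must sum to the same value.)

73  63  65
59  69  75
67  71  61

No — row 1 sums to 201 but column 1 sums to 199.

Row 1: 73 + 63 + 65 = 201.
Row 2: 59 + 69 + 75 = 203.
Row 3: 67 + 71 + 61 = 199.
Column 1: 73 + 59 + 67 = 199.
Column 2: 63 + 69 + 71 = 203.
Column 3: 65 + 75 + 61 = 201.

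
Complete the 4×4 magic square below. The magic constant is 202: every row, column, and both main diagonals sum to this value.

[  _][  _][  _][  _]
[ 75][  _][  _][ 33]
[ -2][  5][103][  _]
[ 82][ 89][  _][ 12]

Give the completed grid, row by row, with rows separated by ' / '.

47 68 26 61 / 75 40 54 33 / -2 5 103 96 / 82 89 19 12

Row 3 must total 202; the given cells sum to 106, so (3,4) = 96.
Row 4 must total 202; the given cells sum to 183, so (4,3) = 19.
Column 1: 75 + (-2) + 82 + ? = 202, so (1,1) = 47.
Column 4 must total 202; the given cells sum to 141, so (1,4) = 61.
Using main diagonal: 47 + 103 + 12 + ? → (2,2) = 202 − 162 = 40.
Anti-diagonal: 61 + 5 + 82 + ? = 202, so (2,3) = 54.
The remaining cell in column 2 is (1,2) = 202 − 134 = 68.
Column 3 must total 202; the given cells sum to 176, so (1,3) = 26.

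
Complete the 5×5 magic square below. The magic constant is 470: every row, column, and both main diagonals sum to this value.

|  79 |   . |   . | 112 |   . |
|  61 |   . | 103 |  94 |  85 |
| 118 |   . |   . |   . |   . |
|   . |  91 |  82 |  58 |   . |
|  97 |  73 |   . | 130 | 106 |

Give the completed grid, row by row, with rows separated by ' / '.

The remaining cell in row 2 is (2,2) = 470 − 343 = 127.
The remaining cell in row 5 is (5,3) = 470 − 406 = 64.
From column 1, 470 − (79 + 61 + 118 + 97) gives (4,1) = 115.
From column 4, 470 − (112 + 94 + 58 + 130) gives (3,4) = 76.
Using main diagonal: 79 + 127 + 58 + 106 + ? → (3,3) = 470 − 370 = 100.
From anti-diagonal, 470 − (94 + 100 + 91 + 97) gives (1,5) = 88.
Row 4 must total 470; the given cells sum to 346, so (4,5) = 124.
From column 3, 470 − (103 + 100 + 82 + 64) gives (1,3) = 121.
Column 5: 88 + 85 + 124 + 106 + ? = 470, so (3,5) = 67.
Row 1 needs 470; the known cells sum to 400, so (1,2) = 70.
The remaining cell in row 3 is (3,2) = 470 − 361 = 109.

79 70 121 112 88 / 61 127 103 94 85 / 118 109 100 76 67 / 115 91 82 58 124 / 97 73 64 130 106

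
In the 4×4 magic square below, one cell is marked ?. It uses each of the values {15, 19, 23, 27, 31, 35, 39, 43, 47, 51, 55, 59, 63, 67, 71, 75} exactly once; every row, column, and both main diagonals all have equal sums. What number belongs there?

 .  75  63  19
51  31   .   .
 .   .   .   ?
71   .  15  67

39

The 16 entries sum to 720, so each line sums to 720/4 = 180.
Row 1 needs 180; the known cells sum to 157, so (1,1) = 23.
Using row 4: 71 + 15 + 67 + ? → (4,2) = 180 − 153 = 27.
From column 1, 180 − (23 + 51 + 71) gives (3,1) = 35.
Column 2: 75 + 31 + 27 + ? = 180, so (3,2) = 47.
The remaining cell in main diagonal is (3,3) = 180 − 121 = 59.
Anti-diagonal needs 180; the known cells sum to 137, so (2,3) = 43.
Row 2 must total 180; the given cells sum to 125, so (2,4) = 55.
From row 3, 180 − (35 + 47 + 59) gives (3,4) = 39.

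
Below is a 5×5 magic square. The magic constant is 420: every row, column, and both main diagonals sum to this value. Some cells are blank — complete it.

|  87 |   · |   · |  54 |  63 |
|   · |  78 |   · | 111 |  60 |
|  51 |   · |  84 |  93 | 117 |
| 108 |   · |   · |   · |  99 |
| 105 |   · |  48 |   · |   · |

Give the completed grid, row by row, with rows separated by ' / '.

Row 3 must total 420; the given cells sum to 345, so (3,2) = 75.
From column 1, 420 − (87 + 51 + 108 + 105) gives (2,1) = 69.
Column 5 needs 420; the known cells sum to 339, so (5,5) = 81.
The remaining cell in main diagonal is (4,4) = 420 − 330 = 90.
Anti-diagonal needs 420; the known cells sum to 363, so (4,2) = 57.
Row 2: 69 + 78 + 111 + 60 + ? = 420, so (2,3) = 102.
Using row 4: 108 + 57 + 90 + 99 + ? → (4,3) = 420 − 354 = 66.
From column 3, 420 − (102 + 84 + 66 + 48) gives (1,3) = 120.
Column 4: 54 + 111 + 93 + 90 + ? = 420, so (5,4) = 72.
Row 1 must total 420; the given cells sum to 324, so (1,2) = 96.
From row 5, 420 − (105 + 48 + 72 + 81) gives (5,2) = 114.

87 96 120 54 63 / 69 78 102 111 60 / 51 75 84 93 117 / 108 57 66 90 99 / 105 114 48 72 81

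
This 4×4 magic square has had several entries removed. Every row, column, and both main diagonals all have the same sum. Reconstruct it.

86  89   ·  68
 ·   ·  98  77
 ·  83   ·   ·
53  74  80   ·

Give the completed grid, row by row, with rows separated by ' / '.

86 89 59 68 / 71 56 98 77 / 92 83 65 62 / 53 74 80 95

Anti-diagonal is already complete: 68 + 98 + 83 + 53 = 302, so that is the magic constant.
Row 1 needs 302; the known cells sum to 243, so (1,3) = 59.
Row 4 needs 302; the known cells sum to 207, so (4,4) = 95.
Column 2 must total 302; the given cells sum to 246, so (2,2) = 56.
The remaining cell in column 3 is (3,3) = 302 − 237 = 65.
The remaining cell in column 4 is (3,4) = 302 − 240 = 62.
Row 2 needs 302; the known cells sum to 231, so (2,1) = 71.
Row 3: 83 + 65 + 62 + ? = 302, so (3,1) = 92.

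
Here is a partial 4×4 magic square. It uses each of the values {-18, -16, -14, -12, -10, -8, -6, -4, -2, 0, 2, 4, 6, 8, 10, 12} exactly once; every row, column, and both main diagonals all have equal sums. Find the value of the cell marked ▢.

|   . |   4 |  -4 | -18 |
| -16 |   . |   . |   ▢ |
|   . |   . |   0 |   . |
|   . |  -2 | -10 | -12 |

The 16 entries sum to -48, so each line sums to -48/4 = -12.
Row 1 must total -12; the given cells sum to -18, so (1,1) = 6.
Row 4 must total -12; the given cells sum to -24, so (4,1) = 12.
Column 1 must total -12; the given cells sum to 2, so (3,1) = -14.
Using column 3: -4 + 0 + (-10) + ? → (2,3) = -12 − (-14) = 2.
Main diagonal must total -12; the given cells sum to -6, so (2,2) = -6.
Using anti-diagonal: -18 + 2 + 12 + ? → (3,2) = -12 − (-4) = -8.
Row 2 needs -12; the known cells sum to -20, so (2,4) = 8.

8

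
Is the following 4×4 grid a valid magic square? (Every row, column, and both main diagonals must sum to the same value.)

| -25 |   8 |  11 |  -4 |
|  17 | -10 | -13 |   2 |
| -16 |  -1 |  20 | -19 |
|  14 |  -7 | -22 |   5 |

No — column 4 sums to -16 but row 1 sums to -10.

Row 1: -25 + 8 + 11 + (-4) = -10.
Row 2: 17 + (-10) + (-13) + 2 = -4.
Row 3: -16 + (-1) + 20 + (-19) = -16.
Row 4: 14 + (-7) + (-22) + 5 = -10.
Column 1: -25 + 17 + (-16) + 14 = -10.
Column 2: 8 + (-10) + (-1) + (-7) = -10.
Column 3: 11 + (-13) + 20 + (-22) = -4.
Column 4: -4 + 2 + (-19) + 5 = -16.
Main diagonal: -25 + (-10) + 20 + 5 = -10.
Anti-diagonal: -4 + (-13) + (-1) + 14 = -4.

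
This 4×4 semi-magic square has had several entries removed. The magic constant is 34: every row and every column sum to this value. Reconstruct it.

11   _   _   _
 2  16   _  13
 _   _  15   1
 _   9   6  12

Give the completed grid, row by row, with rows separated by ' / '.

11 5 10 8 / 2 16 3 13 / 14 4 15 1 / 7 9 6 12

Using row 2: 2 + 16 + 13 + ? → (2,3) = 34 − 31 = 3.
Row 4: 9 + 6 + 12 + ? = 34, so (4,1) = 7.
Column 1 needs 34; the known cells sum to 20, so (3,1) = 14.
Column 3: 3 + 15 + 6 + ? = 34, so (1,3) = 10.
The remaining cell in column 4 is (1,4) = 34 − 26 = 8.
Row 1 needs 34; the known cells sum to 29, so (1,2) = 5.
From row 3, 34 − (14 + 15 + 1) gives (3,2) = 4.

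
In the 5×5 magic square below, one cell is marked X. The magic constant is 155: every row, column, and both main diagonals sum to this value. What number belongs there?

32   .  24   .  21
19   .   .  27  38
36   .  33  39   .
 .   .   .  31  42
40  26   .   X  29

Column 1: 32 + 19 + 36 + 40 + ? = 155, so (4,1) = 28.
Column 5: 21 + 38 + 42 + 29 + ? = 155, so (3,5) = 25.
Main diagonal needs 155; the known cells sum to 125, so (2,2) = 30.
Using anti-diagonal: 21 + 27 + 33 + 40 + ? → (4,2) = 155 − 121 = 34.
Row 2 needs 155; the known cells sum to 114, so (2,3) = 41.
Row 3: 36 + 33 + 39 + 25 + ? = 155, so (3,2) = 22.
From row 4, 155 − (28 + 34 + 31 + 42) gives (4,3) = 20.
Using column 2: 30 + 22 + 34 + 26 + ? → (1,2) = 155 − 112 = 43.
The remaining cell in column 3 is (5,3) = 155 − 118 = 37.
From row 1, 155 − (32 + 43 + 24 + 21) gives (1,4) = 35.
Row 5: 40 + 26 + 37 + 29 + ? = 155, so (5,4) = 23.

23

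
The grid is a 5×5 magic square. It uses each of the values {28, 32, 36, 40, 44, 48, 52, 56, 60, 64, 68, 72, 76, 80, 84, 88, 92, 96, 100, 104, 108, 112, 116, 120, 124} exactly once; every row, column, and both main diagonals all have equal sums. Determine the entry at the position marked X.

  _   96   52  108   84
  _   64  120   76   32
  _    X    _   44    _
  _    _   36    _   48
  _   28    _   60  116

The 25 entries sum to 1900, so each line sums to 1900/5 = 380.
Row 1 must total 380; the given cells sum to 340, so (1,1) = 40.
Row 2 needs 380; the known cells sum to 292, so (2,1) = 88.
The remaining cell in column 4 is (4,4) = 380 − 288 = 92.
From column 5, 380 − (84 + 32 + 48 + 116) gives (3,5) = 100.
Main diagonal must total 380; the given cells sum to 312, so (3,3) = 68.
The remaining cell in column 3 is (5,3) = 380 − 276 = 104.
Row 5 needs 380; the known cells sum to 308, so (5,1) = 72.
From anti-diagonal, 380 − (84 + 76 + 68 + 72) gives (4,2) = 80.
Row 4 must total 380; the given cells sum to 256, so (4,1) = 124.
Column 1 needs 380; the known cells sum to 324, so (3,1) = 56.
Column 2 must total 380; the given cells sum to 268, so (3,2) = 112.

112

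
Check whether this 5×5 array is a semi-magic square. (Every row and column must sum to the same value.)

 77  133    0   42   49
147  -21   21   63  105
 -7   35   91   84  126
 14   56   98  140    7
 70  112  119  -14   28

Row 1: 77 + 133 + 0 + 42 + 49 = 301.
Row 2: 147 + (-21) + 21 + 63 + 105 = 315.
Row 3: -7 + 35 + 91 + 84 + 126 = 329.
Row 4: 14 + 56 + 98 + 140 + 7 = 315.
Row 5: 70 + 112 + 119 + (-14) + 28 = 315.
Column 1: 77 + 147 + (-7) + 14 + 70 = 301.
Column 2: 133 + (-21) + 35 + 56 + 112 = 315.
Column 3: 0 + 21 + 91 + 98 + 119 = 329.
Column 4: 42 + 63 + 84 + 140 + (-14) = 315.
Column 5: 49 + 105 + 126 + 7 + 28 = 315.

No — row 3 sums to 329 but row 4 sums to 315.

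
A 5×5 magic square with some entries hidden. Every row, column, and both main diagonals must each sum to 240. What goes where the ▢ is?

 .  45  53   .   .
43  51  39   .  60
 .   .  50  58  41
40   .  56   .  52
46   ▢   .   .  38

59

From row 2, 240 − (43 + 51 + 39 + 60) gives (2,4) = 47.
Column 3: 53 + 39 + 50 + 56 + ? = 240, so (5,3) = 42.
Column 5 needs 240; the known cells sum to 191, so (1,5) = 49.
The remaining cell in anti-diagonal is (4,2) = 240 − 192 = 48.
The remaining cell in row 4 is (4,4) = 240 − 196 = 44.
The remaining cell in main diagonal is (1,1) = 240 − 183 = 57.
Row 1 needs 240; the known cells sum to 204, so (1,4) = 36.
From column 1, 240 − (57 + 43 + 40 + 46) gives (3,1) = 54.
Column 4 needs 240; the known cells sum to 185, so (5,4) = 55.
Row 3: 54 + 50 + 58 + 41 + ? = 240, so (3,2) = 37.
The remaining cell in row 5 is (5,2) = 240 − 181 = 59.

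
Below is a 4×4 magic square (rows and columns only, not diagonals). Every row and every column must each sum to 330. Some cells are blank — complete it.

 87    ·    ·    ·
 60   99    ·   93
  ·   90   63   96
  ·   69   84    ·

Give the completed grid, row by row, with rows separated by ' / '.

Row 2 must total 330; the given cells sum to 252, so (2,3) = 78.
From row 3, 330 − (90 + 63 + 96) gives (3,1) = 81.
Column 1: 87 + 60 + 81 + ? = 330, so (4,1) = 102.
The remaining cell in column 2 is (1,2) = 330 − 258 = 72.
Column 3: 78 + 63 + 84 + ? = 330, so (1,3) = 105.
The remaining cell in row 1 is (1,4) = 330 − 264 = 66.
Using row 4: 102 + 69 + 84 + ? → (4,4) = 330 − 255 = 75.

87 72 105 66 / 60 99 78 93 / 81 90 63 96 / 102 69 84 75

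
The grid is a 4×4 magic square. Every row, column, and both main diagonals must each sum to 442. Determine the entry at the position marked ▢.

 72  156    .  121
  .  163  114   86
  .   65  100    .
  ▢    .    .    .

Row 1: 72 + 156 + 121 + ? = 442, so (1,3) = 93.
Using row 2: 163 + 114 + 86 + ? → (2,1) = 442 − 363 = 79.
Column 2 needs 442; the known cells sum to 384, so (4,2) = 58.
Column 3: 93 + 114 + 100 + ? = 442, so (4,3) = 135.
The remaining cell in main diagonal is (4,4) = 442 − 335 = 107.
Anti-diagonal must total 442; the given cells sum to 300, so (4,1) = 142.

142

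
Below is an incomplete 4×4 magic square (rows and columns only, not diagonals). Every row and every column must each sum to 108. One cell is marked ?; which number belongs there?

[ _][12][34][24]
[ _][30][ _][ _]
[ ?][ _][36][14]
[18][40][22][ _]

Using row 1: 12 + 34 + 24 + ? → (1,1) = 108 − 70 = 38.
Row 4 must total 108; the given cells sum to 80, so (4,4) = 28.
From column 2, 108 − (12 + 30 + 40) gives (3,2) = 26.
The remaining cell in column 3 is (2,3) = 108 − 92 = 16.
Column 4 must total 108; the given cells sum to 66, so (2,4) = 42.
Row 2 must total 108; the given cells sum to 88, so (2,1) = 20.
The remaining cell in row 3 is (3,1) = 108 − 76 = 32.

32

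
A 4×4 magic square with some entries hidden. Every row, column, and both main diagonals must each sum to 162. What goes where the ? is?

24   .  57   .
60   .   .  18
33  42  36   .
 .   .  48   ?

39

Row 3 must total 162; the given cells sum to 111, so (3,4) = 51.
Using column 1: 24 + 60 + 33 + ? → (4,1) = 162 − 117 = 45.
From column 3, 162 − (57 + 36 + 48) gives (2,3) = 21.
Using anti-diagonal: 21 + 42 + 45 + ? → (1,4) = 162 − 108 = 54.
Using row 1: 24 + 57 + 54 + ? → (1,2) = 162 − 135 = 27.
From row 2, 162 − (60 + 21 + 18) gives (2,2) = 63.
Column 2: 27 + 63 + 42 + ? = 162, so (4,2) = 30.
Column 4: 54 + 18 + 51 + ? = 162, so (4,4) = 39.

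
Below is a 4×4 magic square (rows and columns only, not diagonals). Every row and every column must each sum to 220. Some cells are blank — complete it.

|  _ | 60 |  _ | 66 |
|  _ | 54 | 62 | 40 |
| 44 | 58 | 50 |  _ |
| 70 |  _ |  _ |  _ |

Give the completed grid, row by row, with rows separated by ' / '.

42 60 52 66 / 64 54 62 40 / 44 58 50 68 / 70 48 56 46

From row 2, 220 − (54 + 62 + 40) gives (2,1) = 64.
Row 3 needs 220; the known cells sum to 152, so (3,4) = 68.
From column 1, 220 − (64 + 44 + 70) gives (1,1) = 42.
The remaining cell in column 2 is (4,2) = 220 − 172 = 48.
The remaining cell in column 4 is (4,4) = 220 − 174 = 46.
Using row 1: 42 + 60 + 66 + ? → (1,3) = 220 − 168 = 52.
From row 4, 220 − (70 + 48 + 46) gives (4,3) = 56.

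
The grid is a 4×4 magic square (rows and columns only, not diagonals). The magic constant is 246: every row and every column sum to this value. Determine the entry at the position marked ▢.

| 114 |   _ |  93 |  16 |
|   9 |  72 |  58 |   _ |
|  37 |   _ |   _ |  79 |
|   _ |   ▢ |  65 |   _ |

Row 1 needs 246; the known cells sum to 223, so (1,2) = 23.
Row 2: 9 + 72 + 58 + ? = 246, so (2,4) = 107.
From column 1, 246 − (114 + 9 + 37) gives (4,1) = 86.
Column 3 needs 246; the known cells sum to 216, so (3,3) = 30.
Column 4 must total 246; the given cells sum to 202, so (4,4) = 44.
Row 3 must total 246; the given cells sum to 146, so (3,2) = 100.
From row 4, 246 − (86 + 65 + 44) gives (4,2) = 51.

51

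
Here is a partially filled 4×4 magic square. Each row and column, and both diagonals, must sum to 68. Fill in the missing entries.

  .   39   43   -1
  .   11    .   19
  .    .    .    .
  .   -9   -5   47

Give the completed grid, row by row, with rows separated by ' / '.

From row 1, 68 − (39 + 43 + (-1)) gives (1,1) = -13.
The remaining cell in row 4 is (4,1) = 68 − 33 = 35.
Column 2 needs 68; the known cells sum to 41, so (3,2) = 27.
From column 4, 68 − (-1 + 19 + 47) gives (3,4) = 3.
The remaining cell in main diagonal is (3,3) = 68 − 45 = 23.
From anti-diagonal, 68 − (-1 + 27 + 35) gives (2,3) = 7.
Row 2 must total 68; the given cells sum to 37, so (2,1) = 31.
Row 3 needs 68; the known cells sum to 53, so (3,1) = 15.

-13 39 43 -1 / 31 11 7 19 / 15 27 23 3 / 35 -9 -5 47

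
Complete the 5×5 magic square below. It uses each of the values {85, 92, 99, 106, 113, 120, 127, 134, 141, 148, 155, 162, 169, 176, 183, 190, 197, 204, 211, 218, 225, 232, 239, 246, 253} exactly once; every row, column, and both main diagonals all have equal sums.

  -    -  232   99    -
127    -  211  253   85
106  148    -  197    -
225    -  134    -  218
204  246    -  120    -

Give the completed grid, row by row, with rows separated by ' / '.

The 25 entries sum to 4225, so each line sums to 4225/5 = 845.
Using row 2: 127 + 211 + 253 + 85 + ? → (2,2) = 845 − 676 = 169.
Column 1: 127 + 106 + 225 + 204 + ? = 845, so (1,1) = 183.
The remaining cell in column 4 is (4,4) = 845 − 669 = 176.
The remaining cell in row 4 is (4,2) = 845 − 753 = 92.
Using column 2: 169 + 148 + 92 + 246 + ? → (1,2) = 845 − 655 = 190.
Row 1 needs 845; the known cells sum to 704, so (1,5) = 141.
The remaining cell in anti-diagonal is (3,3) = 845 − 690 = 155.
Row 3: 106 + 148 + 155 + 197 + ? = 845, so (3,5) = 239.
Using column 3: 232 + 211 + 155 + 134 + ? → (5,3) = 845 − 732 = 113.
Column 5 needs 845; the known cells sum to 683, so (5,5) = 162.

183 190 232 99 141 / 127 169 211 253 85 / 106 148 155 197 239 / 225 92 134 176 218 / 204 246 113 120 162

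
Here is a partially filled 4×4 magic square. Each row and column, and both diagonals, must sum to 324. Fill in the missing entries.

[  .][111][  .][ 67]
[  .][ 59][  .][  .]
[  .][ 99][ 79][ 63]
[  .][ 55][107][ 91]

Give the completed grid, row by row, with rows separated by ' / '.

95 111 51 67 / 75 59 87 103 / 83 99 79 63 / 71 55 107 91

Row 3 needs 324; the known cells sum to 241, so (3,1) = 83.
Using row 4: 55 + 107 + 91 + ? → (4,1) = 324 − 253 = 71.
From column 4, 324 − (67 + 63 + 91) gives (2,4) = 103.
Main diagonal needs 324; the known cells sum to 229, so (1,1) = 95.
Anti-diagonal: 67 + 99 + 71 + ? = 324, so (2,3) = 87.
From row 1, 324 − (95 + 111 + 67) gives (1,3) = 51.
The remaining cell in row 2 is (2,1) = 324 − 249 = 75.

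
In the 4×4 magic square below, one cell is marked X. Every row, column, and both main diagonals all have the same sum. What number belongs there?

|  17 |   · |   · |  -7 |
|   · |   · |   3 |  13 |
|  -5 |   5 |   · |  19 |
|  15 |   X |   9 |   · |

Anti-diagonal is complete and sums to 16; that is the magic constant.
Row 3 needs 16; the known cells sum to 19, so (3,3) = -3.
Column 1: 17 + (-5) + 15 + ? = 16, so (2,1) = -11.
From column 3, 16 − (3 + (-3) + 9) gives (1,3) = 7.
The remaining cell in column 4 is (4,4) = 16 − 25 = -9.
Main diagonal must total 16; the given cells sum to 5, so (2,2) = 11.
Row 1 needs 16; the known cells sum to 17, so (1,2) = -1.
The remaining cell in row 4 is (4,2) = 16 − 15 = 1.

1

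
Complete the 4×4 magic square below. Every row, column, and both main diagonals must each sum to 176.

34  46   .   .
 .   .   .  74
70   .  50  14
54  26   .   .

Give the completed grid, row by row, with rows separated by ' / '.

Row 3: 70 + 50 + 14 + ? = 176, so (3,2) = 42.
Column 1 must total 176; the given cells sum to 158, so (2,1) = 18.
Using column 2: 46 + 42 + 26 + ? → (2,2) = 176 − 114 = 62.
Main diagonal needs 176; the known cells sum to 146, so (4,4) = 30.
Row 2 must total 176; the given cells sum to 154, so (2,3) = 22.
Row 4: 54 + 26 + 30 + ? = 176, so (4,3) = 66.
Column 3 must total 176; the given cells sum to 138, so (1,3) = 38.
Column 4: 74 + 14 + 30 + ? = 176, so (1,4) = 58.

34 46 38 58 / 18 62 22 74 / 70 42 50 14 / 54 26 66 30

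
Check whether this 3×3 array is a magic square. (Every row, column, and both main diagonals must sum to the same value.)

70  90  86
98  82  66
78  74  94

Row 1: 70 + 90 + 86 = 246.
Row 2: 98 + 82 + 66 = 246.
Row 3: 78 + 74 + 94 = 246.
Column 1: 70 + 98 + 78 = 246.
Column 2: 90 + 82 + 74 = 246.
Column 3: 86 + 66 + 94 = 246.
Main diagonal: 70 + 82 + 94 = 246.
Anti-diagonal: 86 + 82 + 78 = 246.
All lines sum to 246.

Yes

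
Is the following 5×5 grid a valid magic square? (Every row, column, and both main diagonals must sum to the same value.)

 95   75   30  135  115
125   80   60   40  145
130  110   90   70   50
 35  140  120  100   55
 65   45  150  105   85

Row 1: 95 + 75 + 30 + 135 + 115 = 450.
Row 2: 125 + 80 + 60 + 40 + 145 = 450.
Row 3: 130 + 110 + 90 + 70 + 50 = 450.
Row 4: 35 + 140 + 120 + 100 + 55 = 450.
Row 5: 65 + 45 + 150 + 105 + 85 = 450.
Column 1: 95 + 125 + 130 + 35 + 65 = 450.
Column 2: 75 + 80 + 110 + 140 + 45 = 450.
Column 3: 30 + 60 + 90 + 120 + 150 = 450.
Column 4: 135 + 40 + 70 + 100 + 105 = 450.
Column 5: 115 + 145 + 50 + 55 + 85 = 450.
Main diagonal: 95 + 80 + 90 + 100 + 85 = 450.
Anti-diagonal: 115 + 40 + 90 + 140 + 65 = 450.
All lines sum to 450.

Yes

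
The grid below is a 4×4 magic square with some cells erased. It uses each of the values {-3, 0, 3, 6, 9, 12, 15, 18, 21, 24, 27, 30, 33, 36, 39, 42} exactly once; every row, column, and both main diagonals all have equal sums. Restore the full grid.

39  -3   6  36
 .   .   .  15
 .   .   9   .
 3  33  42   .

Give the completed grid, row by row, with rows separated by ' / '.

39 -3 6 36 / 12 30 21 15 / 24 18 9 27 / 3 33 42 0

The 16 entries sum to 312, so each line sums to 312/4 = 78.
Row 4 must total 78; the given cells sum to 78, so (4,4) = 0.
Column 3 must total 78; the given cells sum to 57, so (2,3) = 21.
Column 4 needs 78; the known cells sum to 51, so (3,4) = 27.
The remaining cell in main diagonal is (2,2) = 78 − 48 = 30.
From anti-diagonal, 78 − (36 + 21 + 3) gives (3,2) = 18.
From row 2, 78 − (30 + 21 + 15) gives (2,1) = 12.
Row 3 must total 78; the given cells sum to 54, so (3,1) = 24.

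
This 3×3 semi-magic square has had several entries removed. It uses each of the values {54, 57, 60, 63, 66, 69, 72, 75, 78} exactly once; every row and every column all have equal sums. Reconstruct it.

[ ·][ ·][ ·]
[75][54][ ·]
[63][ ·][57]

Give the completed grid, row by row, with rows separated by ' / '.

The 9 entries sum to 594, so each line sums to 594/3 = 198.
Row 2 must total 198; the given cells sum to 129, so (2,3) = 69.
Row 3 must total 198; the given cells sum to 120, so (3,2) = 78.
Column 1 must total 198; the given cells sum to 138, so (1,1) = 60.
From column 2, 198 − (54 + 78) gives (1,2) = 66.
From column 3, 198 − (69 + 57) gives (1,3) = 72.

60 66 72 / 75 54 69 / 63 78 57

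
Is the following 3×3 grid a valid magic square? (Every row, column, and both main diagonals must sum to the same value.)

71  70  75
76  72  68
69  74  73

Row 1: 71 + 70 + 75 = 216.
Row 2: 76 + 72 + 68 = 216.
Row 3: 69 + 74 + 73 = 216.
Column 1: 71 + 76 + 69 = 216.
Column 2: 70 + 72 + 74 = 216.
Column 3: 75 + 68 + 73 = 216.
Main diagonal: 71 + 72 + 73 = 216.
Anti-diagonal: 75 + 72 + 69 = 216.
All lines sum to 216.

Yes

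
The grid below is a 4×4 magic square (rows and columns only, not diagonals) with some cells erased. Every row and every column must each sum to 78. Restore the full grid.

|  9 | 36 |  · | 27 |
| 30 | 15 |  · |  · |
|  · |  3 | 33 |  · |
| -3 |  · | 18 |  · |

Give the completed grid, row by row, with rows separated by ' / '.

9 36 6 27 / 30 15 21 12 / 42 3 33 0 / -3 24 18 39

From row 1, 78 − (9 + 36 + 27) gives (1,3) = 6.
Column 1: 9 + 30 + (-3) + ? = 78, so (3,1) = 42.
Column 2 must total 78; the given cells sum to 54, so (4,2) = 24.
Column 3 needs 78; the known cells sum to 57, so (2,3) = 21.
Row 2: 30 + 15 + 21 + ? = 78, so (2,4) = 12.
The remaining cell in row 3 is (3,4) = 78 − 78 = 0.
Row 4 must total 78; the given cells sum to 39, so (4,4) = 39.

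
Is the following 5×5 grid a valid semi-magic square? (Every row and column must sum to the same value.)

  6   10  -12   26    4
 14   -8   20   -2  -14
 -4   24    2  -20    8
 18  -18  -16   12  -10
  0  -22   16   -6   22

No — row 3 sums to 10 but row 1 sums to 34.

Row 1: 6 + 10 + (-12) + 26 + 4 = 34.
Row 2: 14 + (-8) + 20 + (-2) + (-14) = 10.
Row 3: -4 + 24 + 2 + (-20) + 8 = 10.
Row 4: 18 + (-18) + (-16) + 12 + (-10) = -14.
Row 5: 0 + (-22) + 16 + (-6) + 22 = 10.
Column 1: 6 + 14 + (-4) + 18 + 0 = 34.
Column 2: 10 + (-8) + 24 + (-18) + (-22) = -14.
Column 3: -12 + 20 + 2 + (-16) + 16 = 10.
Column 4: 26 + (-2) + (-20) + 12 + (-6) = 10.
Column 5: 4 + (-14) + 8 + (-10) + 22 = 10.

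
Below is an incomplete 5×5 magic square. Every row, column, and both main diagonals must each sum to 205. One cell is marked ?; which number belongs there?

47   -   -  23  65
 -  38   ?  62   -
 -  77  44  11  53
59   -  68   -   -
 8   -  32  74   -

The remaining cell in row 3 is (3,1) = 205 − 185 = 20.
Column 1: 47 + 20 + 59 + 8 + ? = 205, so (2,1) = 71.
Using column 4: 23 + 62 + 11 + 74 + ? → (4,4) = 205 − 170 = 35.
The remaining cell in main diagonal is (5,5) = 205 − 164 = 41.
Anti-diagonal needs 205; the known cells sum to 179, so (4,2) = 26.
Using row 4: 59 + 26 + 68 + 35 + ? → (4,5) = 205 − 188 = 17.
Row 5 needs 205; the known cells sum to 155, so (5,2) = 50.
From column 2, 205 − (38 + 77 + 26 + 50) gives (1,2) = 14.
Column 5 must total 205; the given cells sum to 176, so (2,5) = 29.
The remaining cell in row 1 is (1,3) = 205 − 149 = 56.
Row 2 must total 205; the given cells sum to 200, so (2,3) = 5.

5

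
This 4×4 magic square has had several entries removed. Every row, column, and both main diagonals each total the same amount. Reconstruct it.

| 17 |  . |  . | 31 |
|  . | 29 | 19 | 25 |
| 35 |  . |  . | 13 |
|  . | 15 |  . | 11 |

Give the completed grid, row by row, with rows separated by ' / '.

Column 4 is already complete: 31 + 25 + 13 + 11 = 80, so that is the magic constant.
Using row 2: 29 + 19 + 25 + ? → (2,1) = 80 − 73 = 7.
Column 1 must total 80; the given cells sum to 59, so (4,1) = 21.
The remaining cell in main diagonal is (3,3) = 80 − 57 = 23.
From anti-diagonal, 80 − (31 + 19 + 21) gives (3,2) = 9.
Using row 4: 21 + 15 + 11 + ? → (4,3) = 80 − 47 = 33.
From column 2, 80 − (29 + 9 + 15) gives (1,2) = 27.
Column 3 needs 80; the known cells sum to 75, so (1,3) = 5.

17 27 5 31 / 7 29 19 25 / 35 9 23 13 / 21 15 33 11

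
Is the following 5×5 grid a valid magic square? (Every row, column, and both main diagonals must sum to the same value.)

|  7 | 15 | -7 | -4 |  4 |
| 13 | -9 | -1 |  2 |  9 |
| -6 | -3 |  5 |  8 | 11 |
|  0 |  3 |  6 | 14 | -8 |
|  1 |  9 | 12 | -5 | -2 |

No — column 5 sums to 14 but row 5 sums to 15.

Row 1: 7 + 15 + (-7) + (-4) + 4 = 15.
Row 2: 13 + (-9) + (-1) + 2 + 9 = 14.
Row 3: -6 + (-3) + 5 + 8 + 11 = 15.
Row 4: 0 + 3 + 6 + 14 + (-8) = 15.
Row 5: 1 + 9 + 12 + (-5) + (-2) = 15.
Column 1: 7 + 13 + (-6) + 0 + 1 = 15.
Column 2: 15 + (-9) + (-3) + 3 + 9 = 15.
Column 3: -7 + (-1) + 5 + 6 + 12 = 15.
Column 4: -4 + 2 + 8 + 14 + (-5) = 15.
Column 5: 4 + 9 + 11 + (-8) + (-2) = 14.
Main diagonal: 7 + (-9) + 5 + 14 + (-2) = 15.
Anti-diagonal: 4 + 2 + 5 + 3 + 1 = 15.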